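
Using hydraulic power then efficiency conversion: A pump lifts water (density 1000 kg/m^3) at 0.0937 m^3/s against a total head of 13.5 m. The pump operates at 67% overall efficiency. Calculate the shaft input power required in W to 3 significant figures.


Approach: apply hydraulic power then efficiency conversion, P = rho*g*Q*H; P_in = P/eta.
Step 1 — hydraulic power (P = rho*g*Q*H):
  P = 1000 * 9.81 * 0.0937 * 13.5 = 12409 W
Step 2 — input power: P_in = P/eta = 12409 / 0.67 = 18500 W
Therefore the shaft input power required = 18500 W.


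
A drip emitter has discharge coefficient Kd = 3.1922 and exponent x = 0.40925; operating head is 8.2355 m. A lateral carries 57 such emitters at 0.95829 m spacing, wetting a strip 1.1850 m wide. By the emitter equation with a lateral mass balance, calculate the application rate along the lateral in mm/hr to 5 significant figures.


Approach: apply the emitter equation with a lateral mass balance, q = Kd*h^x; Q = n*q; rate = Q/(n*spacing*width).
Step 1 — single emitter flow (q = Kd*h^x):
  q = 3.1922 * 8.2355^0.40925 = 7.565475 L/hr
Step 2 — total lateral flow: Q = 57 * 7.565475 = 431.2321 L/hr
Step 3 — wetted area: A = 57 * 0.95829 * 1.1850 = 64.72770 m^2
Step 4 — application rate: Q/A = 431.2321/64.72770 = 6.6622 mm/hr
Therefore the application rate along the lateral = 6.6622 mm/hr.


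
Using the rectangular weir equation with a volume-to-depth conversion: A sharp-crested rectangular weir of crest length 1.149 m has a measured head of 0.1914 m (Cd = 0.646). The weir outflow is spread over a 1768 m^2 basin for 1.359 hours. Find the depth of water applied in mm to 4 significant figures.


Approach: apply the rectangular weir equation with a volume-to-depth conversion, Q = (2/3)*Cd*L*sqrt(2g)*H^1.5; d = Q*t/A * 1000.
Step 1 — weir discharge:
  Q = (2/3)*0.646*1.149*sqrt(2*9.81)*0.1914^1.5 = 0.183537 m^3/s
Step 2 — volume: V = 0.183537 * 1.359*3600 = 897.937 m^3
Step 3 — depth: d = V/A * 1000 = 897.937/1768 * 1000 = 507.9 mm
Therefore the depth of water applied = 507.9 mm.


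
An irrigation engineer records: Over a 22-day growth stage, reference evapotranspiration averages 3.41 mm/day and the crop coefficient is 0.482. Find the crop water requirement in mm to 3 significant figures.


Approach: apply the crop water requirement relation, CWR = ET0 * Kc * days.
CWR = 3.41 * 0.482 * 22 = 36.2 mm
Therefore the crop water requirement = 36.2 mm.


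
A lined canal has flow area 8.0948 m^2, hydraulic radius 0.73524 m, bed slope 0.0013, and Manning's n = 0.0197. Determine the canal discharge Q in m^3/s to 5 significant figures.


Approach: apply Manning's equation, Q = (1/n)*A*R^(2/3)*S^(1/2).
Q = (1/0.0197) * 8.0948 * 0.73524^(2/3) * 0.0013^(1/2) = 12.069 m^3/s
Therefore the canal discharge Q = 12.069 m^3/s.


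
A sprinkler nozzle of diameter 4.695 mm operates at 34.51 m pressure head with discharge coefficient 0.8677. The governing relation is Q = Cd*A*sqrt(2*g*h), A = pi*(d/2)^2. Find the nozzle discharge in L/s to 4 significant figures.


A = pi*(4.695e-3/2)^2 = 1.73126e-05 m^2
Q = 0.8677 * 1.73126e-05 * sqrt(2*9.81*34.51) * 1000 = 0.3909 L/s
Therefore the nozzle discharge = 0.3909 L/s.


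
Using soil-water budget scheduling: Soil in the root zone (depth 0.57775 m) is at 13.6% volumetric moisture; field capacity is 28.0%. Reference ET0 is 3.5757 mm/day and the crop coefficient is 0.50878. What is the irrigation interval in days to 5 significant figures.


Approach: apply soil-water budget scheduling, SMD = (FC-theta)/100*depth*1000; ETc = ET0*Kc; interval = SMD/ETc.
Step 1 — soil moisture deficit:
  SMD = (28.0 - 13.6)/100 * 0.57775 * 1000 = 83.19600 mm
Step 2 — daily crop ET (ETc = ET0*Kc):
  ETc = 3.5757 * 0.50878 = 1.819245 mm/day
Step 3 — irrigation interval (SMD/ETc):
  interval = 83.19600 / 1.819245 = 45.731 days
Therefore the irrigation interval = 45.731 days.


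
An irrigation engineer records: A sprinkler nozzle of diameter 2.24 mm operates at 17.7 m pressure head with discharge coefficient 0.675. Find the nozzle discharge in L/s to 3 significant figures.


Approach: apply the orifice equation, Q = Cd*A*sqrt(2*g*h), A = pi*(d/2)^2.
A = pi*(2.24e-3/2)^2 = 3.9408e-06 m^2
Q = 0.675 * 3.9408e-06 * sqrt(2*9.81*17.7) * 1000 = 0.0496 L/s
Therefore the nozzle discharge = 0.0496 L/s.


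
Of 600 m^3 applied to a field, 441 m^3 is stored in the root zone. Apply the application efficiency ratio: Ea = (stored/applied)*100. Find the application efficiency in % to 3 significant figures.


Ea = (441/600)*100 = 73.5 %
Therefore the application efficiency = 73.5 %.


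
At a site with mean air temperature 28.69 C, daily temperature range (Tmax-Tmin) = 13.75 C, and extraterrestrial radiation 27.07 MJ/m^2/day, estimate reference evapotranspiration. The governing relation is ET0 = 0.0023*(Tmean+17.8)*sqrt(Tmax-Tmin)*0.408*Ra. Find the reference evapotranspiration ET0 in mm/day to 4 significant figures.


ET0 = 0.0023*(28.69+17.8)*sqrt(13.75)*0.408*27.07 = 4.379 mm/day
Therefore the reference evapotranspiration ET0 = 4.379 mm/day.


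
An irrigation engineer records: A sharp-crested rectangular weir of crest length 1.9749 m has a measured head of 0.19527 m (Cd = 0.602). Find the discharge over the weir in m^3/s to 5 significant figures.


Approach: apply the rectangular weir equation, Q = (2/3)*Cd*L*sqrt(2g)*H^1.5.
Q = (2/3)*0.602*1.9749*sqrt(2*9.81)*0.19527^1.5 = 0.30294 m^3/s
Therefore the discharge over the weir = 0.30294 m^3/s.


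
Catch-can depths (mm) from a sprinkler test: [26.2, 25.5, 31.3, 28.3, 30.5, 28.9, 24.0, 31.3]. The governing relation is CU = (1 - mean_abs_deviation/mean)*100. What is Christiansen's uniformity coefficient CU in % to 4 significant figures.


mean = 28.2500 mm
mean |d_i - mean| = 2.26250 mm
CU = (1 - 2.26250/28.2500)*100 = 91.99 %
Therefore Christiansen's uniformity coefficient CU = 91.99 %.


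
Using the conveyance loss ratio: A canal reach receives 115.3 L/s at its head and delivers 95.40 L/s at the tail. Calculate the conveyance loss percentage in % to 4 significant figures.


Approach: apply the conveyance loss ratio, loss% = ((Q_head - Q_tail)/Q_head)*100.
loss = ((115.3 - 95.40)/115.3)*100 = 17.26 %
Therefore the conveyance loss percentage = 17.26 %.


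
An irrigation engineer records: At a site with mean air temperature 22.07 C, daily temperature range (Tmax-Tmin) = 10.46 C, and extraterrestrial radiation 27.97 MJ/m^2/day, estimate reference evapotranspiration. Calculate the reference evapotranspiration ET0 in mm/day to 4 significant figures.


Approach: apply the Hargreaves-Samani method, ET0 = 0.0023*(Tmean+17.8)*sqrt(Tmax-Tmin)*0.408*Ra.
ET0 = 0.0023*(22.07+17.8)*sqrt(10.46)*0.408*27.97 = 3.384 mm/day
Therefore the reference evapotranspiration ET0 = 3.384 mm/day.


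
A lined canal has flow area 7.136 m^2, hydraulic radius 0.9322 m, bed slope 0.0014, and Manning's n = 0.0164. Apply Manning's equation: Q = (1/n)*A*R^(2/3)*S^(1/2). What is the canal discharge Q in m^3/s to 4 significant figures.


Q = (1/0.0164) * 7.136 * 0.9322^(2/3) * 0.0014^(1/2) = 15.54 m^3/s
Therefore the canal discharge Q = 15.54 m^3/s.


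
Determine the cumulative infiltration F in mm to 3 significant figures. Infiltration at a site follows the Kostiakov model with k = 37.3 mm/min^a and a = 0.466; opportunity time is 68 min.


Approach: apply the Kostiakov infiltration equation, F = k*t^a.
F = 37.3 * 68^0.466 = 266 mm
Therefore the cumulative infiltration F = 266 mm.


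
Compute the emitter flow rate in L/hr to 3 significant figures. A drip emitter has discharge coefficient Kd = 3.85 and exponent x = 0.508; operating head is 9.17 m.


Approach: apply the emitter characteristic equation, q = Kd * h^x.
q = 3.85 * 9.17^0.508 = 11.9 L/hr
Therefore the emitter flow rate = 11.9 L/hr.


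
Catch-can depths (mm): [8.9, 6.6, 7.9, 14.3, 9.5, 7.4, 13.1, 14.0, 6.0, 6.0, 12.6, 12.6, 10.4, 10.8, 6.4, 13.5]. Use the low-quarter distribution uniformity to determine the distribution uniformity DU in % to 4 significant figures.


Approach: apply the low-quarter distribution uniformity, DU = (mean of lowest quarter of readings / overall mean)*100.
sorted lowest 4 of 16: [6.0, 6.0, 6.4, 6.6] -> mean = 6.25000 mm
overall mean = 10.0000 mm
DU = (6.25000/10.0000)*100 = 62.50 %
Therefore the distribution uniformity DU = 62.50 %.


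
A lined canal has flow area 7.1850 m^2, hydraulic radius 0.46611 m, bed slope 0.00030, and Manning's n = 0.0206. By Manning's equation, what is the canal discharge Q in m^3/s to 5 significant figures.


Approach: apply Manning's equation, Q = (1/n)*A*R^(2/3)*S^(1/2).
Q = (1/0.0206) * 7.1850 * 0.46611^(2/3) * 0.00030^(1/2) = 3.6317 m^3/s
Therefore the canal discharge Q = 3.6317 m^3/s.


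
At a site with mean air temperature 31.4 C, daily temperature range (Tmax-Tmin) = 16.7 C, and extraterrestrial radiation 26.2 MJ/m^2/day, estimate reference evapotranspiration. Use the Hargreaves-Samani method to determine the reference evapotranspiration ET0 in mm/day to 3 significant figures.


Approach: apply the Hargreaves-Samani method, ET0 = 0.0023*(Tmean+17.8)*sqrt(Tmax-Tmin)*0.408*Ra.
ET0 = 0.0023*(31.4+17.8)*sqrt(16.7)*0.408*26.2 = 4.94 mm/day
Therefore the reference evapotranspiration ET0 = 4.94 mm/day.


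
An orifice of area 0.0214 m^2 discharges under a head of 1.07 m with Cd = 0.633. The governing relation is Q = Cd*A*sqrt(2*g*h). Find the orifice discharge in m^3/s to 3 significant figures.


Q = 0.633 * 0.0214 * sqrt(2*9.81*1.07) = 0.0621 m^3/s
Therefore the orifice discharge = 0.0621 m^3/s.


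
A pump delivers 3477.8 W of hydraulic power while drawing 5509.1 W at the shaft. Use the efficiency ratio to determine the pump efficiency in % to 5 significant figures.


Approach: apply the efficiency ratio, eta = (P_out/P_in)*100.
eta = (3477.8 / 5509.1) * 100 = 63.128 %
Therefore the pump efficiency = 63.128 %.


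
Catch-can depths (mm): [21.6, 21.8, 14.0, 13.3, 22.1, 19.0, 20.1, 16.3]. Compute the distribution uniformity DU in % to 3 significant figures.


Approach: apply the low-quarter distribution uniformity, DU = (mean of lowest quarter of readings / overall mean)*100.
sorted lowest 2 of 8: [13.3, 14.0] -> mean = 13.650 mm
overall mean = 18.525 mm
DU = (13.650/18.525)*100 = 73.7 %
Therefore the distribution uniformity DU = 73.7 %.


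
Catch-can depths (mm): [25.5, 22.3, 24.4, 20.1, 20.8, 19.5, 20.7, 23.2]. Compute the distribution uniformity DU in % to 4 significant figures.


Approach: apply the low-quarter distribution uniformity, DU = (mean of lowest quarter of readings / overall mean)*100.
sorted lowest 2 of 8: [19.5, 20.1] -> mean = 19.8000 mm
overall mean = 22.0625 mm
DU = (19.8000/22.0625)*100 = 89.75 %
Therefore the distribution uniformity DU = 89.75 %.


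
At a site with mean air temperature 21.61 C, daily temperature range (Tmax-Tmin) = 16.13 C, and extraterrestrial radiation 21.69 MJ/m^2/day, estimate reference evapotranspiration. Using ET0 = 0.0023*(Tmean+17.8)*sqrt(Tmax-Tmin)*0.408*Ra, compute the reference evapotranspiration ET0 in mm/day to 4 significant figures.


ET0 = 0.0023*(21.61+17.8)*sqrt(16.13)*0.408*21.69 = 3.222 mm/day
Therefore the reference evapotranspiration ET0 = 3.222 mm/day.


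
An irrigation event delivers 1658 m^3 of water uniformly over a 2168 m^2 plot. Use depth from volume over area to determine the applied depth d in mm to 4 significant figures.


Approach: apply depth from volume over area, d = (V/A)*1000.
d = (1658 / 2168) * 1000 = 764.8 mm
Therefore the applied depth d = 764.8 mm.


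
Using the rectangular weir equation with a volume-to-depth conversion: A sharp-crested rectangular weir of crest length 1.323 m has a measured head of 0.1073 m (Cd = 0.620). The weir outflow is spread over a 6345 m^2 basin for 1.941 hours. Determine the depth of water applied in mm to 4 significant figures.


Approach: apply the rectangular weir equation with a volume-to-depth conversion, Q = (2/3)*Cd*L*sqrt(2g)*H^1.5; d = Q*t/A * 1000.
Step 1 — weir discharge:
  Q = (2/3)*0.620*1.323*sqrt(2*9.81)*0.1073^1.5 = 0.0851352 m^3/s
Step 2 — volume: V = 0.0851352 * 1.941*3600 = 594.891 m^3
Step 3 — depth: d = V/A * 1000 = 594.891/6345 * 1000 = 93.76 mm
Therefore the depth of water applied = 93.76 mm.


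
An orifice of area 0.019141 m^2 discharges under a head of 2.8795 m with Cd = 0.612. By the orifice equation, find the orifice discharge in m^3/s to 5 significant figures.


Approach: apply the orifice equation, Q = Cd*A*sqrt(2*g*h).
Q = 0.612 * 0.019141 * sqrt(2*9.81*2.8795) = 0.088049 m^3/s
Therefore the orifice discharge = 0.088049 m^3/s.


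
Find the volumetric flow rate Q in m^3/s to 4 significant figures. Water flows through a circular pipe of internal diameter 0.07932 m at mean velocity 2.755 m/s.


Approach: apply the continuity equation for pipe flow, Q = A * v with A = pi*(D/2)^2.
A = pi*(0.07932/2)^2 = 0.00494146 m^2
Q = 0.00494146 * 2.755 = 0.01361 m^3/s
Therefore the volumetric flow rate Q = 0.01361 m^3/s.


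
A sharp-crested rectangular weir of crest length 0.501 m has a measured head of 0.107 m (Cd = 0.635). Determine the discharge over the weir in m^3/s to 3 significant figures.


Approach: apply the rectangular weir equation, Q = (2/3)*Cd*L*sqrt(2g)*H^1.5.
Q = (2/3)*0.635*0.501*sqrt(2*9.81)*0.107^1.5 = 0.0329 m^3/s
Therefore the discharge over the weir = 0.0329 m^3/s.


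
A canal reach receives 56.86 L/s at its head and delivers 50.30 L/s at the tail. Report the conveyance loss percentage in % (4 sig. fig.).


Approach: apply the conveyance loss ratio, loss% = ((Q_head - Q_tail)/Q_head)*100.
loss = ((56.86 - 50.30)/56.86)*100 = 11.54 %
Therefore the conveyance loss percentage = 11.54 %.


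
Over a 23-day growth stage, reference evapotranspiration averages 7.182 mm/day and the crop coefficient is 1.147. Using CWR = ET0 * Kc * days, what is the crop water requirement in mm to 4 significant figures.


CWR = 7.182 * 1.147 * 23 = 189.5 mm
Therefore the crop water requirement = 189.5 mm.


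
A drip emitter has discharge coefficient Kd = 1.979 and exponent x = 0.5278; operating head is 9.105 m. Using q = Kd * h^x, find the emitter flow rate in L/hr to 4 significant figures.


q = 1.979 * 9.105^0.5278 = 6.350 L/hr
Therefore the emitter flow rate = 6.350 L/hr.


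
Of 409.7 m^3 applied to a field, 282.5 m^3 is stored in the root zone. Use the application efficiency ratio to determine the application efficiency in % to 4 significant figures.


Approach: apply the application efficiency ratio, Ea = (stored/applied)*100.
Ea = (282.5/409.7)*100 = 68.95 %
Therefore the application efficiency = 68.95 %.


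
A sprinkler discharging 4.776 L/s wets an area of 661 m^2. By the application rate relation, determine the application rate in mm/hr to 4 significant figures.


Approach: apply the application rate relation, rate = (Q/A)*3600.
rate = (4.776 / 661) * 3600 = 26.01 mm/hr
Therefore the application rate = 26.01 mm/hr.


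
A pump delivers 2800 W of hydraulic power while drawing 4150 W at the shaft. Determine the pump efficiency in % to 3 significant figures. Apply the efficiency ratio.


Approach: apply the efficiency ratio, eta = (P_out/P_in)*100.
eta = (2800 / 4150) * 100 = 67.5 %
Therefore the pump efficiency = 67.5 %.


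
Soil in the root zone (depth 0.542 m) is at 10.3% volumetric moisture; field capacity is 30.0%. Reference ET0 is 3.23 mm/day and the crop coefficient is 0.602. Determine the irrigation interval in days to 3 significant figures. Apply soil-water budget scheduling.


Approach: apply soil-water budget scheduling, SMD = (FC-theta)/100*depth*1000; ETc = ET0*Kc; interval = SMD/ETc.
Step 1 — soil moisture deficit:
  SMD = (30.0 - 10.3)/100 * 0.542 * 1000 = 106.77 mm
Step 2 — daily crop ET (ETc = ET0*Kc):
  ETc = 3.23 * 0.602 = 1.9445 mm/day
Step 3 — irrigation interval (SMD/ETc):
  interval = 106.77 / 1.9445 = 54.9 days
Therefore the irrigation interval = 54.9 days.


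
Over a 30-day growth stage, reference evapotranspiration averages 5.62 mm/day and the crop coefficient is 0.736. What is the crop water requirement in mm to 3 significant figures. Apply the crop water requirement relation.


Approach: apply the crop water requirement relation, CWR = ET0 * Kc * days.
CWR = 5.62 * 0.736 * 30 = 124 mm
Therefore the crop water requirement = 124 mm.


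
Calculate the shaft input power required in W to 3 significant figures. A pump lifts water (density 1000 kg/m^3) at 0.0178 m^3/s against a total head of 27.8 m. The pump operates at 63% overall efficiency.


Approach: apply hydraulic power then efficiency conversion, P = rho*g*Q*H; P_in = P/eta.
Step 1 — hydraulic power (P = rho*g*Q*H):
  P = 1000 * 9.81 * 0.0178 * 27.8 = 4854.4 W
Step 2 — input power: P_in = P/eta = 4854.4 / 0.63 = 7710 W
Therefore the shaft input power required = 7710 W.


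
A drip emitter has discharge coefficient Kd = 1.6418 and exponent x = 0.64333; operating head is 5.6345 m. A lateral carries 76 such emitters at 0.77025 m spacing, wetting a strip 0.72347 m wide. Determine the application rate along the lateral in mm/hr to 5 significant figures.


Approach: apply the emitter equation with a lateral mass balance, q = Kd*h^x; Q = n*q; rate = Q/(n*spacing*width).
Step 1 — single emitter flow (q = Kd*h^x):
  q = 1.6418 * 5.6345^0.64333 = 4.993074 L/hr
Step 2 — total lateral flow: Q = 76 * 4.993074 = 379.4737 L/hr
Step 3 — wetted area: A = 76 * 0.77025 * 0.72347 = 42.35121 m^2
Step 4 — application rate: Q/A = 379.4737/42.35121 = 8.9602 mm/hr
Therefore the application rate along the lateral = 8.9602 mm/hr.


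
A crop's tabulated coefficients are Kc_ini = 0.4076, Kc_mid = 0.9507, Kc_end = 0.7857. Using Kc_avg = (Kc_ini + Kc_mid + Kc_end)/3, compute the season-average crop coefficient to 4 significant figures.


Kc_avg = (0.4076 + 0.9507 + 0.7857)/3 = 0.7147
Therefore the season-average crop coefficient = 0.7147.


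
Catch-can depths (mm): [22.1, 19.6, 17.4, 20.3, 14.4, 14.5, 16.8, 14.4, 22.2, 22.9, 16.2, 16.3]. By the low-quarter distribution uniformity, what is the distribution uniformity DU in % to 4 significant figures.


Approach: apply the low-quarter distribution uniformity, DU = (mean of lowest quarter of readings / overall mean)*100.
sorted lowest 3 of 12: [14.4, 14.4, 14.5] -> mean = 14.4333 mm
overall mean = 18.0917 mm
DU = (14.4333/18.0917)*100 = 79.78 %
Therefore the distribution uniformity DU = 79.78 %.


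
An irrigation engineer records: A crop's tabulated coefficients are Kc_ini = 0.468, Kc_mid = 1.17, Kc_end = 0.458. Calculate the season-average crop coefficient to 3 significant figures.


Approach: apply a simple seasonal average, Kc_avg = (Kc_ini + Kc_mid + Kc_end)/3.
Kc_avg = (0.468 + 1.17 + 0.458)/3 = 0.699
Therefore the season-average crop coefficient = 0.699.


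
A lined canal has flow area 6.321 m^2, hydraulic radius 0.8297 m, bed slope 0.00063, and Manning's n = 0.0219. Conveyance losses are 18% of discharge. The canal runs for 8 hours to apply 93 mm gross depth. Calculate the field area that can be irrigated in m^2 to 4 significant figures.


Approach: apply Manning's equation with a conveyance and depth budget, Q = (1/n)*A*R^(2/3)*S^(1/2); Q_field = Q*(1-loss); Area = Q_field*t/(d/1000).
Step 1 — canal discharge (Manning's equation):
  Q = (1/0.0219) * 6.321 * 0.8297^(2/3) * 0.00063^(1/2) = 6.39675 m^3/s
Step 2 — delivered flow: Q_field = 6.39675*(1 - 18/100) = 5.24533 m^3/s
Step 3 — volume delivered: V = 5.24533 * 8*3600 = 151066 m^3
Step 4 — area served: A = V / (depth/1000) = 151066 / 0.093 = 1624000 m^2
Therefore the field area that can be irrigated = 1624000 m^2.


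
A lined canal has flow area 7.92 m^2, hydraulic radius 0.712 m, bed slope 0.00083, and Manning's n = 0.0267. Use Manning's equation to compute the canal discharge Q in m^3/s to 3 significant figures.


Approach: apply Manning's equation, Q = (1/n)*A*R^(2/3)*S^(1/2).
Q = (1/0.0267) * 7.92 * 0.712^(2/3) * 0.00083^(1/2) = 6.81 m^3/s
Therefore the canal discharge Q = 6.81 m^3/s.


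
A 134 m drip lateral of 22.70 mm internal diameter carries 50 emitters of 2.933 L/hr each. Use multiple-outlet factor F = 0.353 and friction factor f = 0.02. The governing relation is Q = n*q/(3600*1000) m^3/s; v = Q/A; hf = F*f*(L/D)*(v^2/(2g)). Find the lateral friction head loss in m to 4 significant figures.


Q = 50*2.933/(3600*1000) = 4.07361e-05 m^3/s
A = pi*(22.70e-3/2)^2 = 4.04708e-04 m^2, so v = Q/A = 0.100656 m/s
hf = 0.353*0.02*(134/0.02270)*(0.100656^2/(2*9.81)) = 0.02152 m
Therefore the lateral friction head loss = 0.02152 m.


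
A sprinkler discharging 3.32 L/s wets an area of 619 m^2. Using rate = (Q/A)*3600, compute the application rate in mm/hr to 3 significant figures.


rate = (3.32 / 619) * 3600 = 19.3 mm/hr
Therefore the application rate = 19.3 mm/hr.


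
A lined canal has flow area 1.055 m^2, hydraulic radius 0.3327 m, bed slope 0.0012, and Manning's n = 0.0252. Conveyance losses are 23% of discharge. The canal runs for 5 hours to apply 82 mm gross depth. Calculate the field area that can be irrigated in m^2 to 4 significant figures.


Approach: apply Manning's equation with a conveyance and depth budget, Q = (1/n)*A*R^(2/3)*S^(1/2); Q_field = Q*(1-loss); Area = Q_field*t/(d/1000).
Step 1 — canal discharge (Manning's equation):
  Q = (1/0.0252) * 1.055 * 0.3327^(2/3) * 0.0012^(1/2) = 0.696324 m^3/s
Step 2 — delivered flow: Q_field = 0.696324*(1 - 23/100) = 0.536169 m^3/s
Step 3 — volume delivered: V = 0.536169 * 5*3600 = 9651.04 m^3
Step 4 — area served: A = V / (depth/1000) = 9651.04 / 0.082 = 117700 m^2
Therefore the field area that can be irrigated = 117700 m^2.


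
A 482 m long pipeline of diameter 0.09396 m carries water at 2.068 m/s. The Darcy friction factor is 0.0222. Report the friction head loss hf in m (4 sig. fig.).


Approach: apply the Darcy-Weisbach equation, hf = f*(L/D)*(v^2/(2g)).
hf = 0.0222 * (482/0.09396) * (2.068^2 / (2*9.81))
hf = 24.82 m
Therefore the friction head loss hf = 24.82 m.


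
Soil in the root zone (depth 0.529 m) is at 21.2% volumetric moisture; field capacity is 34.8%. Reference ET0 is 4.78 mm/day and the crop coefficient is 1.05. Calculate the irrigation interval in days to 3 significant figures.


Approach: apply soil-water budget scheduling, SMD = (FC-theta)/100*depth*1000; ETc = ET0*Kc; interval = SMD/ETc.
Step 1 — soil moisture deficit:
  SMD = (34.8 - 21.2)/100 * 0.529 * 1000 = 71.944 mm
Step 2 — daily crop ET (ETc = ET0*Kc):
  ETc = 4.78 * 1.05 = 5.0190 mm/day
Step 3 — irrigation interval (SMD/ETc):
  interval = 71.944 / 5.0190 = 14.3 days
Therefore the irrigation interval = 14.3 days.


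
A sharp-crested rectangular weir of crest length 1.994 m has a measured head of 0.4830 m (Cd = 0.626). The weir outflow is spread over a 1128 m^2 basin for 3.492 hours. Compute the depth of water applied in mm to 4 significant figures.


Approach: apply the rectangular weir equation with a volume-to-depth conversion, Q = (2/3)*Cd*L*sqrt(2g)*H^1.5; d = Q*t/A * 1000.
Step 1 — weir discharge:
  Q = (2/3)*0.626*1.994*sqrt(2*9.81)*0.4830^1.5 = 1.23731 m^3/s
Step 2 — volume: V = 1.23731 * 3.492*3600 = 15554.5 m^3
Step 3 — depth: d = V/A * 1000 = 15554.5/1128 * 1000 = 13790 mm
Therefore the depth of water applied = 13790 mm.


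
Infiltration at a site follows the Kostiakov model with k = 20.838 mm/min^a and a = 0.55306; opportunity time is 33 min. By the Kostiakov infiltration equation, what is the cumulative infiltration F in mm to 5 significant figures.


Approach: apply the Kostiakov infiltration equation, F = k*t^a.
F = 20.838 * 33^0.55306 = 144.11 mm
Therefore the cumulative infiltration F = 144.11 mm.


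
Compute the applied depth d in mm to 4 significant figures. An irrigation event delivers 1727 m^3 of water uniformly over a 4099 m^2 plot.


Approach: apply depth from volume over area, d = (V/A)*1000.
d = (1727 / 4099) * 1000 = 421.3 mm
Therefore the applied depth d = 421.3 mm.


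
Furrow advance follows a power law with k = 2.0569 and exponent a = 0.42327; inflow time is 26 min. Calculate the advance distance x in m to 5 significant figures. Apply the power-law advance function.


Approach: apply the power-law advance function, x = k*t^a.
x = 2.0569 * 26^0.42327 = 8.1682 m
Therefore the advance distance x = 8.1682 m.


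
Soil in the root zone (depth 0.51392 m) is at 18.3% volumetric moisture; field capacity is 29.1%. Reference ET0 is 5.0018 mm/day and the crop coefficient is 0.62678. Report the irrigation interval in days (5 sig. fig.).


Approach: apply soil-water budget scheduling, SMD = (FC-theta)/100*depth*1000; ETc = ET0*Kc; interval = SMD/ETc.
Step 1 — soil moisture deficit:
  SMD = (29.1 - 18.3)/100 * 0.51392 * 1000 = 55.50336 mm
Step 2 — daily crop ET (ETc = ET0*Kc):
  ETc = 5.0018 * 0.62678 = 3.135028 mm/day
Step 3 — irrigation interval (SMD/ETc):
  interval = 55.50336 / 3.135028 = 17.704 days
Therefore the irrigation interval = 17.704 days.


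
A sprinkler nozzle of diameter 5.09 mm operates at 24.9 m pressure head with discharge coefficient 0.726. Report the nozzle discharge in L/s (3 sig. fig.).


Approach: apply the orifice equation, Q = Cd*A*sqrt(2*g*h), A = pi*(d/2)^2.
A = pi*(5.09e-3/2)^2 = 2.0348e-05 m^2
Q = 0.726 * 2.0348e-05 * sqrt(2*9.81*24.9) * 1000 = 0.327 L/s
Therefore the nozzle discharge = 0.327 L/s.


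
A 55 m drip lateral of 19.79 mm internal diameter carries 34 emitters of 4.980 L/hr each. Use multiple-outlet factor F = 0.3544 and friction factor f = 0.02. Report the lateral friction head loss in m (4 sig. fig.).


Approach: apply Darcy-Weisbach with the multiple-outlet F-factor, Q = n*q/(3600*1000) m^3/s; v = Q/A; hf = F*f*(L/D)*(v^2/(2g)).
Q = 34*4.980/(3600*1000) = 4.70333e-05 m^3/s
A = pi*(19.79e-3/2)^2 = 3.07597e-04 m^2, so v = Q/A = 0.152906 m/s
hf = 0.3544*0.02*(55/0.01979)*(0.152906^2/(2*9.81)) = 0.02347 m
Therefore the lateral friction head loss = 0.02347 m.


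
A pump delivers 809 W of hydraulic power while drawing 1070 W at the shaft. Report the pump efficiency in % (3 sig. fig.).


Approach: apply the efficiency ratio, eta = (P_out/P_in)*100.
eta = (809 / 1070) * 100 = 75.6 %
Therefore the pump efficiency = 75.6 %.


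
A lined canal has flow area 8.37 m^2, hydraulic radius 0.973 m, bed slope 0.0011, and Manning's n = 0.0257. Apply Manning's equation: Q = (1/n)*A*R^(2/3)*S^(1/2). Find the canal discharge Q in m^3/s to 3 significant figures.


Q = (1/0.0257) * 8.37 * 0.973^(2/3) * 0.0011^(1/2) = 10.6 m^3/s
Therefore the canal discharge Q = 10.6 m^3/s.


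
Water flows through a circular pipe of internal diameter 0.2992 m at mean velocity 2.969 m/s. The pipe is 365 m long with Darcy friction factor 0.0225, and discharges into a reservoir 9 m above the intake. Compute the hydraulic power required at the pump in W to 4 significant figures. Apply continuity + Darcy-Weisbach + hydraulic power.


Approach: apply continuity + Darcy-Weisbach + hydraulic power, Q = A*v; hf = f*(L/D)*(v^2/(2g)); H = static + hf; P = rho*g*Q*H.
Step 1 — flow rate (continuity, Q = A*v):
  A = pi*(0.2992/2)^2 = 0.0703093 m^2
  Q = 0.0703093 * 2.969 = 0.208748 m^3/s
Step 2 — friction head loss (Darcy-Weisbach):
  hf = 0.0225 * (365/0.2992) * (2.969^2 / (2*9.81))
  hf = 12.3320 m
Step 3 — total head: H = 9 + 12.3320 = 21.3320 m
Step 4 — hydraulic power (P = rho*g*Q*H):
  P = 1000 * 9.81 * 0.208748 * 21.3320 = 43680 W
Therefore the hydraulic power required at the pump = 43680 W.


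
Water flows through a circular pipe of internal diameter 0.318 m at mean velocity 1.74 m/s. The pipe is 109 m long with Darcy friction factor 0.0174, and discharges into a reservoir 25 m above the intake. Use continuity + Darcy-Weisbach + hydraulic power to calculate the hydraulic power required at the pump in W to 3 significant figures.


Approach: apply continuity + Darcy-Weisbach + hydraulic power, Q = A*v; hf = f*(L/D)*(v^2/(2g)); H = static + hf; P = rho*g*Q*H.
Step 1 — flow rate (continuity, Q = A*v):
  A = pi*(0.318/2)^2 = 0.079423 m^2
  Q = 0.079423 * 1.74 = 0.13820 m^3/s
Step 2 — friction head loss (Darcy-Weisbach):
  hf = 0.0174 * (109/0.318) * (1.74^2 / (2*9.81))
  hf = 0.92034 m
Step 3 — total head: H = 25 + 0.92034 = 25.920 m
Step 4 — hydraulic power (P = rho*g*Q*H):
  P = 1000 * 9.81 * 0.13820 * 25.920 = 35100 W
Therefore the hydraulic power required at the pump = 35100 W.


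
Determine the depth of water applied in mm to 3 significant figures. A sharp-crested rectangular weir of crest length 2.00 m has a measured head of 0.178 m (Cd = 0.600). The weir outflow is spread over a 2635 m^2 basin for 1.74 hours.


Approach: apply the rectangular weir equation with a volume-to-depth conversion, Q = (2/3)*Cd*L*sqrt(2g)*H^1.5; d = Q*t/A * 1000.
Step 1 — weir discharge:
  Q = (2/3)*0.600*2.00*sqrt(2*9.81)*0.178^1.5 = 0.26612 m^3/s
Step 2 — volume: V = 0.26612 * 1.74*3600 = 1666.9 m^3
Step 3 — depth: d = V/A * 1000 = 1666.9/2635 * 1000 = 633 mm
Therefore the depth of water applied = 633 mm.


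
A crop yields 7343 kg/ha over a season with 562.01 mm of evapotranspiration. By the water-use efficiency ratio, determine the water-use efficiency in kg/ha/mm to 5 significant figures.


Approach: apply the water-use efficiency ratio, WUE = yield/ET.
WUE = 7343 / 562.01 = 13.066 kg/ha/mm
Therefore the water-use efficiency = 13.066 kg/ha/mm.


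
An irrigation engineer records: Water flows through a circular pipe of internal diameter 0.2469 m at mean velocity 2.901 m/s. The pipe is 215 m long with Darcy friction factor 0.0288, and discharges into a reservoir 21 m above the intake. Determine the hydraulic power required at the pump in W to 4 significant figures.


Approach: apply continuity + Darcy-Weisbach + hydraulic power, Q = A*v; hf = f*(L/D)*(v^2/(2g)); H = static + hf; P = rho*g*Q*H.
Step 1 — flow rate (continuity, Q = A*v):
  A = pi*(0.2469/2)^2 = 0.0478776 m^2
  Q = 0.0478776 * 2.901 = 0.138893 m^3/s
Step 2 — friction head loss (Darcy-Weisbach):
  hf = 0.0288 * (215/0.2469) * (2.901^2 / (2*9.81))
  hf = 10.7574 m
Step 3 — total head: H = 21 + 10.7574 = 31.7574 m
Step 4 — hydraulic power (P = rho*g*Q*H):
  P = 1000 * 9.81 * 0.138893 * 31.7574 = 43270 W
Therefore the hydraulic power required at the pump = 43270 W.


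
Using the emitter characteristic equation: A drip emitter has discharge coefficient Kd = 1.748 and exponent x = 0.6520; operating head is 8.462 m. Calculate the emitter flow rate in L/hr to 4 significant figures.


Approach: apply the emitter characteristic equation, q = Kd * h^x.
q = 1.748 * 8.462^0.6520 = 7.035 L/hr
Therefore the emitter flow rate = 7.035 L/hr.


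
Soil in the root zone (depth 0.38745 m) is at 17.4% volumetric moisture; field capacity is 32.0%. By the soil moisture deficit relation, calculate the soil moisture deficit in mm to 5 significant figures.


Approach: apply the soil moisture deficit relation, SMD = (FC - theta)/100 * depth * 1000.
SMD = (32.0 - 17.4)/100 * 0.38745 * 1000 = 56.568 mm
Therefore the soil moisture deficit = 56.568 mm.


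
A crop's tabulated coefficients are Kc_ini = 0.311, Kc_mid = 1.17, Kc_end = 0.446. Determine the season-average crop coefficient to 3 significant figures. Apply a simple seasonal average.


Approach: apply a simple seasonal average, Kc_avg = (Kc_ini + Kc_mid + Kc_end)/3.
Kc_avg = (0.311 + 1.17 + 0.446)/3 = 0.642
Therefore the season-average crop coefficient = 0.642.


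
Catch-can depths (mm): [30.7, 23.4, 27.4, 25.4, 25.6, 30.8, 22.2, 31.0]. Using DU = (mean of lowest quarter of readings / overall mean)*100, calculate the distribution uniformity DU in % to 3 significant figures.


sorted lowest 2 of 8: [22.2, 23.4] -> mean = 22.800 mm
overall mean = 27.062 mm
DU = (22.800/27.062)*100 = 84.2 %
Therefore the distribution uniformity DU = 84.2 %.


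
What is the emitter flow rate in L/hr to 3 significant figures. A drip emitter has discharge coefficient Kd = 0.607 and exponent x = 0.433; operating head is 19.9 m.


Approach: apply the emitter characteristic equation, q = Kd * h^x.
q = 0.607 * 19.9^0.433 = 2.22 L/hr
Therefore the emitter flow rate = 2.22 L/hr.


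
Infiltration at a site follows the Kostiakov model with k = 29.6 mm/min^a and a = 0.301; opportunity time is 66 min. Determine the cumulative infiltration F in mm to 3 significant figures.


Approach: apply the Kostiakov infiltration equation, F = k*t^a.
F = 29.6 * 66^0.301 = 104 mm
Therefore the cumulative infiltration F = 104 mm.


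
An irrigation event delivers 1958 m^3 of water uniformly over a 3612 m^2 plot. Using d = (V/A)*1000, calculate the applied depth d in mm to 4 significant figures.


d = (1958 / 3612) * 1000 = 542.1 mm
Therefore the applied depth d = 542.1 mm.


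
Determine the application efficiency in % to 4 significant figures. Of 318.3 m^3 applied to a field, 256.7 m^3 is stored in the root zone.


Approach: apply the application efficiency ratio, Ea = (stored/applied)*100.
Ea = (256.7/318.3)*100 = 80.65 %
Therefore the application efficiency = 80.65 %.


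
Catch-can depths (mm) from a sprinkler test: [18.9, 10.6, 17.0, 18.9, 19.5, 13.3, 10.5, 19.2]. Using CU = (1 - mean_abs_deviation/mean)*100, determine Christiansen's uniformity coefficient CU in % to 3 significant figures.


mean = 15.987 mm
mean |d_i - mean| = 3.3906 mm
CU = (1 - 3.3906/15.987)*100 = 78.8 %
Therefore Christiansen's uniformity coefficient CU = 78.8 %.


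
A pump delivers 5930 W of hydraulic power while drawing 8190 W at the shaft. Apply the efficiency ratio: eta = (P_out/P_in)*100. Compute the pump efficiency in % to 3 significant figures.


eta = (5930 / 8190) * 100 = 72.4 %
Therefore the pump efficiency = 72.4 %.


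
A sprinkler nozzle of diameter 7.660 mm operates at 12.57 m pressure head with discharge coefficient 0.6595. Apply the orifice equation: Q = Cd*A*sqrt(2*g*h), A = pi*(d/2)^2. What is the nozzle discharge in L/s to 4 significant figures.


A = pi*(7.660e-3/2)^2 = 4.60837e-05 m^2
Q = 0.6595 * 4.60837e-05 * sqrt(2*9.81*12.57) * 1000 = 0.4773 L/s
Therefore the nozzle discharge = 0.4773 L/s.


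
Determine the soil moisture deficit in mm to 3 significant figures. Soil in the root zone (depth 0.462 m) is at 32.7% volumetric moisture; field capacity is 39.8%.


Approach: apply the soil moisture deficit relation, SMD = (FC - theta)/100 * depth * 1000.
SMD = (39.8 - 32.7)/100 * 0.462 * 1000 = 32.8 mm
Therefore the soil moisture deficit = 32.8 mm.


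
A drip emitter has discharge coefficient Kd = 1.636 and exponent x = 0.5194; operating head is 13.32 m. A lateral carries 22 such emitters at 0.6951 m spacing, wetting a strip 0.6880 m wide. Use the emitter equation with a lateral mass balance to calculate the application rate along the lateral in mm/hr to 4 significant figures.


Approach: apply the emitter equation with a lateral mass balance, q = Kd*h^x; Q = n*q; rate = Q/(n*spacing*width).
Step 1 — single emitter flow (q = Kd*h^x):
  q = 1.636 * 13.32^0.5194 = 6.27843 L/hr
Step 2 — total lateral flow: Q = 22 * 6.27843 = 138.125 L/hr
Step 3 — wetted area: A = 22 * 0.6951 * 0.6880 = 10.5210 m^2
Step 4 — application rate: Q/A = 138.125/10.5210 = 13.13 mm/hr
Therefore the application rate along the lateral = 13.13 mm/hr.


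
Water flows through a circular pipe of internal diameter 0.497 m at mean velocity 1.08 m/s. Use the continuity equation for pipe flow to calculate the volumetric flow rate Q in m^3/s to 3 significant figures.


Approach: apply the continuity equation for pipe flow, Q = A * v with A = pi*(D/2)^2.
A = pi*(0.497/2)^2 = 0.19400 m^2
Q = 0.19400 * 1.08 = 0.210 m^3/s
Therefore the volumetric flow rate Q = 0.210 m^3/s.


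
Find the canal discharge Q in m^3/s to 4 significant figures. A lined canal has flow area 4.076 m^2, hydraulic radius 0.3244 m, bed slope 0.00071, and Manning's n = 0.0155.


Approach: apply Manning's equation, Q = (1/n)*A*R^(2/3)*S^(1/2).
Q = (1/0.0155) * 4.076 * 0.3244^(2/3) * 0.00071^(1/2) = 3.308 m^3/s
Therefore the canal discharge Q = 3.308 m^3/s.


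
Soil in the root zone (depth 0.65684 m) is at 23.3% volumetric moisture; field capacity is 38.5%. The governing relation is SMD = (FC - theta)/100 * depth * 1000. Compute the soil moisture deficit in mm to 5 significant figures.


SMD = (38.5 - 23.3)/100 * 0.65684 * 1000 = 99.840 mm
Therefore the soil moisture deficit = 99.840 mm.


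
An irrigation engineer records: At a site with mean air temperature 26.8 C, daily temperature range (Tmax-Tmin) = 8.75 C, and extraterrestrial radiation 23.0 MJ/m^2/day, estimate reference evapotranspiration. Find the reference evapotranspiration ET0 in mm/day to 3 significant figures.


Approach: apply the Hargreaves-Samani method, ET0 = 0.0023*(Tmean+17.8)*sqrt(Tmax-Tmin)*0.408*Ra.
ET0 = 0.0023*(26.8+17.8)*sqrt(8.75)*0.408*23.0 = 2.85 mm/day
Therefore the reference evapotranspiration ET0 = 2.85 mm/day.


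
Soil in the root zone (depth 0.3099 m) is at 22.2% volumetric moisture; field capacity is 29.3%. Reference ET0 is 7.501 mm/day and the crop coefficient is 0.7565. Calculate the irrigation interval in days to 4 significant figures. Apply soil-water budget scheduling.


Approach: apply soil-water budget scheduling, SMD = (FC-theta)/100*depth*1000; ETc = ET0*Kc; interval = SMD/ETc.
Step 1 — soil moisture deficit:
  SMD = (29.3 - 22.2)/100 * 0.3099 * 1000 = 22.0029 mm
Step 2 — daily crop ET (ETc = ET0*Kc):
  ETc = 7.501 * 0.7565 = 5.67451 mm/day
Step 3 — irrigation interval (SMD/ETc):
  interval = 22.0029 / 5.67451 = 3.878 days
Therefore the irrigation interval = 3.878 days.


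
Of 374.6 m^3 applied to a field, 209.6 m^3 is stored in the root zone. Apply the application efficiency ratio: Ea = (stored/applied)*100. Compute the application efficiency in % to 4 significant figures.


Ea = (209.6/374.6)*100 = 55.95 %
Therefore the application efficiency = 55.95 %.


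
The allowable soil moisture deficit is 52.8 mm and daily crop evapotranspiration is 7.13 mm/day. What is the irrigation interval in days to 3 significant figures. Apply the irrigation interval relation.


Approach: apply the irrigation interval relation, interval = SMD / ETc.
interval = 52.8 / 7.13 = 7.41 days
Therefore the irrigation interval = 7.41 days.


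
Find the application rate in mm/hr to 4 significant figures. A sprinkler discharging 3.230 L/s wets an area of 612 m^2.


Approach: apply the application rate relation, rate = (Q/A)*3600.
rate = (3.230 / 612) * 3600 = 19.00 mm/hr
Therefore the application rate = 19.00 mm/hr.


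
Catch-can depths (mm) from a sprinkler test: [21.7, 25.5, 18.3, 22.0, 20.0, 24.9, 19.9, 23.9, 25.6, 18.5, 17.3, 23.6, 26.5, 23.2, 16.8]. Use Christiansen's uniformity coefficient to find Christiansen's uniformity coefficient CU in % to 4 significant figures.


Approach: apply Christiansen's uniformity coefficient, CU = (1 - mean_abs_deviation/mean)*100.
mean = 21.8467 mm
mean |d_i - mean| = 2.72356 mm
CU = (1 - 2.72356/21.8467)*100 = 87.53 %
Therefore Christiansen's uniformity coefficient CU = 87.53 %.


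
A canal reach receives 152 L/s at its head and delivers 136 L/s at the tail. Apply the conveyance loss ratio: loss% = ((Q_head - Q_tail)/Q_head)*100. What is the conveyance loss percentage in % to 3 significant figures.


loss = ((152 - 136)/152)*100 = 10.5 %
Therefore the conveyance loss percentage = 10.5 %.


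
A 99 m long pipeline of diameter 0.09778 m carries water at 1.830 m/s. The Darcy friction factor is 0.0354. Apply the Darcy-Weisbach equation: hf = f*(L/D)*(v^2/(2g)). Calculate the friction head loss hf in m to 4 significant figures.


hf = 0.0354 * (99/0.09778) * (1.830^2 / (2*9.81))
hf = 6.118 m
Therefore the friction head loss hf = 6.118 m.


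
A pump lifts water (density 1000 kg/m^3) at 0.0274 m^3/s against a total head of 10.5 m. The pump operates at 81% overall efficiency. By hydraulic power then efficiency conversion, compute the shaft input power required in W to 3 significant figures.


Approach: apply hydraulic power then efficiency conversion, P = rho*g*Q*H; P_in = P/eta.
Step 1 — hydraulic power (P = rho*g*Q*H):
  P = 1000 * 9.81 * 0.0274 * 10.5 = 2822.3 W
Step 2 — input power: P_in = P/eta = 2822.3 / 0.81 = 3480 W
Therefore the shaft input power required = 3480 W.
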